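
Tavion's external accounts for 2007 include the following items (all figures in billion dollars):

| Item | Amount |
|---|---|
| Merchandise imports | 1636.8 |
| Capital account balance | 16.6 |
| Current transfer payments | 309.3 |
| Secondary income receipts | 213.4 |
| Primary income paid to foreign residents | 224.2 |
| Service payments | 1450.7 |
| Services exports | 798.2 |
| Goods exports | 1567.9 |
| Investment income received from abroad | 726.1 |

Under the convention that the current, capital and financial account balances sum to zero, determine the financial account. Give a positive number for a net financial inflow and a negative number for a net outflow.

298.8

Goods balance = 1567.9 - 1636.8 = -68.9
Services balance = 798.2 - 1450.7 = -652.5
Trade balance (goods + services) = -68.9 + (-652.5) = -721.4
Net primary income = 726.1 - 224.2 = 501.9
Net secondary income = 213.4 - 309.3 = -95.9
Current account = -721.4 + 501.9 + (-95.9) = -315.4
Financial account = -(-315.4 + 16.6) = 298.8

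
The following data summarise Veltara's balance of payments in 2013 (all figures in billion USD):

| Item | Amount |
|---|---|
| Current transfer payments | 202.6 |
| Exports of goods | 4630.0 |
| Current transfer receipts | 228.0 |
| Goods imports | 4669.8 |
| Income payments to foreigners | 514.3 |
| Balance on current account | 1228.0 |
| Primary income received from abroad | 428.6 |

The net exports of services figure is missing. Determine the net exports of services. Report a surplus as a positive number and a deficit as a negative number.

Current account = goods balance + services balance + net primary income + net secondary income
Sum of the known components = -100.1
Net exports of services = CA - (known components) = 1228.0 - (-100.1) = 1328.1

1328.1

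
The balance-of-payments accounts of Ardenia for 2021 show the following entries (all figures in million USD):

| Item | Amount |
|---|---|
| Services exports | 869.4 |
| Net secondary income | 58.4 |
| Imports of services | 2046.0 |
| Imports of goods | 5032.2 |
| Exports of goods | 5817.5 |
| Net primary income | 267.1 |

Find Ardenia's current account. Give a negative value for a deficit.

-65.8

Goods balance = 5817.5 - 5032.2 = 785.3
Services balance = 869.4 - 2046.0 = -1176.6
Trade balance (goods + services) = 785.3 + (-1176.6) = -391.3
Net primary income = 267.1
Net secondary income = 58.4
Current account = -391.3 + 267.1 + 58.4 = -65.8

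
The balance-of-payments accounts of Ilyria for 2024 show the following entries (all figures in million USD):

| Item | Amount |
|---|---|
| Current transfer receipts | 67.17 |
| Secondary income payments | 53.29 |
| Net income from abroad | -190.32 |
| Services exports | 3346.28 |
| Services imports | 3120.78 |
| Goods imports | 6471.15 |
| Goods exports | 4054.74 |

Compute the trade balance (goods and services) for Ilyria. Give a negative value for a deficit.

Goods balance = 4054.74 - 6471.15 = -2416.41
Services balance = 3346.28 - 3120.78 = 225.50
Trade balance (goods + services) = -2416.41 + 225.50 = -2190.91

-2190.91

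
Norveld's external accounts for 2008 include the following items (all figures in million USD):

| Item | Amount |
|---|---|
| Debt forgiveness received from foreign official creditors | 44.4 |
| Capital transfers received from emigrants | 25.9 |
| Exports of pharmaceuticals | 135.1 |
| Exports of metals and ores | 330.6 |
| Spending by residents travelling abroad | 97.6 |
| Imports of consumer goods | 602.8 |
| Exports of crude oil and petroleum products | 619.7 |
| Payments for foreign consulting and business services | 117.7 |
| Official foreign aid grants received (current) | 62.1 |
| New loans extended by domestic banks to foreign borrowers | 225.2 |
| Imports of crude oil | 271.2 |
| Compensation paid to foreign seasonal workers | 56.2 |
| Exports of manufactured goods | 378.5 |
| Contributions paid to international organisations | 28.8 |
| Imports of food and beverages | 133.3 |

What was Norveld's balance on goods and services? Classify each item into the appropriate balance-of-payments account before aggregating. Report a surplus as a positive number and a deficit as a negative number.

241.3

Goods: -133.3 - 271.2 - 602.8 + 135.1 + 378.5 + 619.7 + 330.6 = 456.6
Services: -117.7 - 97.6 = -215.3
Trade balance = 456.6 + (-215.3) = 241.3
(Excluded from the trade balance — capital account: debt forgiveness received from foreign official creditors 44.4, capital transfers received from emigrants 25.9; secondary income: official foreign aid grants received (current) 62.1, contributions paid to international organisations 28.8; financial account: new loans extended by domestic banks to foreign borrowers 225.2; primary income: compensation paid to foreign seasonal workers 56.2.)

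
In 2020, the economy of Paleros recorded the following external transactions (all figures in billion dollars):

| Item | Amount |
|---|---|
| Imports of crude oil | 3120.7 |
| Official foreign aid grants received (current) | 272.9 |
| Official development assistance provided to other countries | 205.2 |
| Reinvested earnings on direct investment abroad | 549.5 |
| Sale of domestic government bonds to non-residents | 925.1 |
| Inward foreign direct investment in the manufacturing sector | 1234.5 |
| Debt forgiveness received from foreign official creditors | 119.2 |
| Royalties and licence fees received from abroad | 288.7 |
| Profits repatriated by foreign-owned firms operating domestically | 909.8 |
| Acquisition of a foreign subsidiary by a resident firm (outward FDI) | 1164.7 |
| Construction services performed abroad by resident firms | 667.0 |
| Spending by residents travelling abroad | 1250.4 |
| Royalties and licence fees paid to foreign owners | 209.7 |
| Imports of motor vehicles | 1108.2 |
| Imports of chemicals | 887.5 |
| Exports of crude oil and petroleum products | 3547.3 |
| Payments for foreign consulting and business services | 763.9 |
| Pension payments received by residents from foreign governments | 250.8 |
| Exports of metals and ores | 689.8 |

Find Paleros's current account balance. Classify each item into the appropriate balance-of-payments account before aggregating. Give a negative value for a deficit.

Goods: -3120.7 - 887.5 + 689.8 + 3547.3 - 1108.2 = -879.3
Services: -1250.4 - 763.9 + 667.0 - 209.7 + 288.7 = -1268.3
Primary income: 549.5 - 909.8 = -360.3
Secondary income: 250.8 + 272.9 - 205.2 = 318.5
Current account = (-879.3) + (-1268.3) + (-360.3) + 318.5 = -2189.4
(Excluded from the current account — financial account: sale of domestic government bonds to non-residents 925.1, inward foreign direct investment in the manufacturing sector 1234.5, acquisition of a foreign subsidiary by a resident firm (outward FDI) 1164.7; capital account: debt forgiveness received from foreign official creditors 119.2.)

-2189.4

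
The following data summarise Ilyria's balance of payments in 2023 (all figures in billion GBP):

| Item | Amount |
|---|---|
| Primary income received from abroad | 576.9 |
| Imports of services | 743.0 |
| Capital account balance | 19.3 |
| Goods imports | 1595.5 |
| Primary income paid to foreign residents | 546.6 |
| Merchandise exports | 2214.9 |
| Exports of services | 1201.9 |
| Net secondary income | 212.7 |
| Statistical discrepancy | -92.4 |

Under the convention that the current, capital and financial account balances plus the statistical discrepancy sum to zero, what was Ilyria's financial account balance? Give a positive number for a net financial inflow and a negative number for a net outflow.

Goods balance = 2214.9 - 1595.5 = 619.4
Services balance = 1201.9 - 743.0 = 458.9
Trade balance (goods + services) = 619.4 + 458.9 = 1078.3
Net primary income = 576.9 - 546.6 = 30.3
Net secondary income = 212.7
Current account = 1078.3 + 30.3 + 212.7 = 1321.3
Financial account = -(1321.3 + 19.3 + (-92.4)) = -1248.2

-1248.2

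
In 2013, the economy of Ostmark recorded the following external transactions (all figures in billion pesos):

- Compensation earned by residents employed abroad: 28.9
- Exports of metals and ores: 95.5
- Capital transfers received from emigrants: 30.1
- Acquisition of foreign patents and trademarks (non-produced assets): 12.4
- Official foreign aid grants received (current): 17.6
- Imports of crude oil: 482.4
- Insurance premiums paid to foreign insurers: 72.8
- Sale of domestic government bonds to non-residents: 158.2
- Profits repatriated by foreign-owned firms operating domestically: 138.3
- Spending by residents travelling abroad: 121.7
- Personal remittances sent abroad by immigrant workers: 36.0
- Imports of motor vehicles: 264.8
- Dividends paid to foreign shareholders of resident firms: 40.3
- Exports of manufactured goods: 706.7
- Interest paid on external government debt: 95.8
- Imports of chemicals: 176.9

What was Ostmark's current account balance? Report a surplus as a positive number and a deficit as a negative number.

-580.3

Goods: 706.7 - 176.9 + 95.5 - 264.8 - 482.4 = -121.9
Services: -121.7 - 72.8 = -194.5
Primary income: 28.9 - 95.8 - 40.3 - 138.3 = -245.5
Secondary income: 17.6 - 36.0 = -18.4
Current account = (-121.9) + (-194.5) + (-245.5) + (-18.4) = -580.3
(Excluded from the current account — capital account: capital transfers received from emigrants 30.1, acquisition of foreign patents and trademarks (non-produced assets) 12.4; financial account: sale of domestic government bonds to non-residents 158.2.)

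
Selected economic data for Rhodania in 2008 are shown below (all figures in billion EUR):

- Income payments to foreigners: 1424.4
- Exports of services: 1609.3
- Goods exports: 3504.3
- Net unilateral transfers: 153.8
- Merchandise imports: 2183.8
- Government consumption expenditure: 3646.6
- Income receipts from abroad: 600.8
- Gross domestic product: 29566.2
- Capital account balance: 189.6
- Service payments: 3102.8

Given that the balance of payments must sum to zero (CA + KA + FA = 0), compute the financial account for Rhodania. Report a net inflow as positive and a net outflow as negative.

653.2

Goods balance = 3504.3 - 2183.8 = 1320.5
Services balance = 1609.3 - 3102.8 = -1493.5
Trade balance (goods + services) = 1320.5 + (-1493.5) = -173.0
Net primary income = 600.8 - 1424.4 = -823.6
Net secondary income = 153.8
Current account = -173.0 + (-823.6) + 153.8 = -842.8
Financial account = -(-842.8 + 189.6) = 653.2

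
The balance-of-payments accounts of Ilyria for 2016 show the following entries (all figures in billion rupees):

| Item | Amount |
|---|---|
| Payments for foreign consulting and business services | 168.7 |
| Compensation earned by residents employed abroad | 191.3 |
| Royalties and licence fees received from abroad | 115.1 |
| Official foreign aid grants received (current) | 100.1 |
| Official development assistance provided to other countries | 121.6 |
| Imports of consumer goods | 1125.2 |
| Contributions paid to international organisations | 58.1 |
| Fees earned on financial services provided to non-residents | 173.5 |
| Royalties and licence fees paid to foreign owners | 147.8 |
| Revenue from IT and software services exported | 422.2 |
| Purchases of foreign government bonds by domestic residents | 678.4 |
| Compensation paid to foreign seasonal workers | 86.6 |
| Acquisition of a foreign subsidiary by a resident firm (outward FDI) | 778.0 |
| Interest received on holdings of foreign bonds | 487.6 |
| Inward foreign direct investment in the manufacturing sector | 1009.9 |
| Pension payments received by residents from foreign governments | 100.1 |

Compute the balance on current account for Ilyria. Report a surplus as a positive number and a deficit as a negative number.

Goods: -1125.2
Services: -168.7 + 115.1 + 173.5 - 147.8 + 422.2 = 394.3
Primary income: 191.3 + 487.6 - 86.6 = 592.3
Secondary income: -121.6 + 100.1 + 100.1 - 58.1 = 20.5
Current account = (-1125.2) + 394.3 + 592.3 + 20.5 = -118.1
(Excluded from the current account — financial account: purchases of foreign government bonds by domestic residents 678.4, acquisition of a foreign subsidiary by a resident firm (outward FDI) 778.0, inward foreign direct investment in the manufacturing sector 1009.9.)

-118.1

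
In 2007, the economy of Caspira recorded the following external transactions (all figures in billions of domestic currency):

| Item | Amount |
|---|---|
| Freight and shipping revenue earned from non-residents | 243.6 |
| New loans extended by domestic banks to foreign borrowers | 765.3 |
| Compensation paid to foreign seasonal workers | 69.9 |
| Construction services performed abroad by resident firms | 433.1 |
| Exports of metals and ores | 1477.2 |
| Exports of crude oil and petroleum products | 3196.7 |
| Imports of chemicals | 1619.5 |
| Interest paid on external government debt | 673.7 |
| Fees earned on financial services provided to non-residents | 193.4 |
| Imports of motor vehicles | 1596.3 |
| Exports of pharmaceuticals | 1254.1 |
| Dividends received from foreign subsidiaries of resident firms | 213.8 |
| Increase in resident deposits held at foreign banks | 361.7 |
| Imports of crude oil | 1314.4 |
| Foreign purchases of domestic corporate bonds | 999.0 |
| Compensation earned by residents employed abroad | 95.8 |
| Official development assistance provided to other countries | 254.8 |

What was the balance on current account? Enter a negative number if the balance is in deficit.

Goods: -1596.3 - 1619.5 + 1254.1 - 1314.4 + 3196.7 + 1477.2 = 1397.8
Services: 193.4 + 243.6 + 433.1 = 870.1
Primary income: -673.7 + 213.8 - 69.9 + 95.8 = -434.0
Secondary income: -254.8
Current account = 1397.8 + 870.1 + (-434.0) + (-254.8) = 1579.1
(Excluded from the current account — financial account: new loans extended by domestic banks to foreign borrowers 765.3, increase in resident deposits held at foreign banks 361.7, foreign purchases of domestic corporate bonds 999.0.)

1579.1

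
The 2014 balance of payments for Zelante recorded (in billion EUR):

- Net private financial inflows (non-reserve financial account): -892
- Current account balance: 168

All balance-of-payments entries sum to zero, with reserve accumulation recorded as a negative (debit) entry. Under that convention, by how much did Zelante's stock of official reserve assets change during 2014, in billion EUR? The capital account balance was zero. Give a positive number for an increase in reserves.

Official reserve transactions balance = -(168 + (-892)) = 724
An accumulation of reserves is recorded as a debit (negative entry), so the change in the stock of reserves is the negative of that balance.
Change in official reserves = -(724) = -724

-724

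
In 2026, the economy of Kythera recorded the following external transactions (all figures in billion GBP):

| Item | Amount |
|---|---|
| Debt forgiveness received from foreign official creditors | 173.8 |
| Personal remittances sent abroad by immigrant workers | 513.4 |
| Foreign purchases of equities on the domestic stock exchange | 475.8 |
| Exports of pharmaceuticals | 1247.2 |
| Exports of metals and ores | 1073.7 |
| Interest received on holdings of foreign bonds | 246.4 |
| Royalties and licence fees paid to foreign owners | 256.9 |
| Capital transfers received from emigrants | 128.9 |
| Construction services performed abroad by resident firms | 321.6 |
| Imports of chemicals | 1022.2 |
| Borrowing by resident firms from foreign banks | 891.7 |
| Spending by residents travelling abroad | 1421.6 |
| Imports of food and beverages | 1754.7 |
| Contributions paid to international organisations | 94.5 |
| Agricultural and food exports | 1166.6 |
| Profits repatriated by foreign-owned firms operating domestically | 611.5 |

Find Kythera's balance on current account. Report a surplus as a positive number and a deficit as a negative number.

Goods: 1166.6 - 1022.2 - 1754.7 + 1247.2 + 1073.7 = 710.6
Services: -256.9 + 321.6 - 1421.6 = -1356.9
Primary income: -611.5 + 246.4 = -365.1
Secondary income: -513.4 - 94.5 = -607.9
Current account = 710.6 + (-1356.9) + (-365.1) + (-607.9) = -1619.3
(Excluded from the current account — capital account: debt forgiveness received from foreign official creditors 173.8, capital transfers received from emigrants 128.9; financial account: foreign purchases of equities on the domestic stock exchange 475.8, borrowing by resident firms from foreign banks 891.7.)

-1619.3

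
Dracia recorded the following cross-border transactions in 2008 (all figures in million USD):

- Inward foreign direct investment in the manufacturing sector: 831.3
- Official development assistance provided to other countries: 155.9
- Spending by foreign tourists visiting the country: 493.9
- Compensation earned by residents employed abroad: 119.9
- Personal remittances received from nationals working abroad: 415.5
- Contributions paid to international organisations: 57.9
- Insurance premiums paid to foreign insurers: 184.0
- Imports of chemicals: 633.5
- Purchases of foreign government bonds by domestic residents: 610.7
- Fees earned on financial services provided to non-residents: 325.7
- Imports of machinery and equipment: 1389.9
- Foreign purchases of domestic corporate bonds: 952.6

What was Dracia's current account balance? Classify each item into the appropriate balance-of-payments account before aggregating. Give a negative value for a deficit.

-1066.2

Goods: -633.5 - 1389.9 = -2023.4
Services: 325.7 + 493.9 - 184.0 = 635.6
Primary income: 119.9
Secondary income: 415.5 - 155.9 - 57.9 = 201.7
Current account = (-2023.4) + 635.6 + 119.9 + 201.7 = -1066.2
(Excluded from the current account — financial account: inward foreign direct investment in the manufacturing sector 831.3, purchases of foreign government bonds by domestic residents 610.7, foreign purchases of domestic corporate bonds 952.6.)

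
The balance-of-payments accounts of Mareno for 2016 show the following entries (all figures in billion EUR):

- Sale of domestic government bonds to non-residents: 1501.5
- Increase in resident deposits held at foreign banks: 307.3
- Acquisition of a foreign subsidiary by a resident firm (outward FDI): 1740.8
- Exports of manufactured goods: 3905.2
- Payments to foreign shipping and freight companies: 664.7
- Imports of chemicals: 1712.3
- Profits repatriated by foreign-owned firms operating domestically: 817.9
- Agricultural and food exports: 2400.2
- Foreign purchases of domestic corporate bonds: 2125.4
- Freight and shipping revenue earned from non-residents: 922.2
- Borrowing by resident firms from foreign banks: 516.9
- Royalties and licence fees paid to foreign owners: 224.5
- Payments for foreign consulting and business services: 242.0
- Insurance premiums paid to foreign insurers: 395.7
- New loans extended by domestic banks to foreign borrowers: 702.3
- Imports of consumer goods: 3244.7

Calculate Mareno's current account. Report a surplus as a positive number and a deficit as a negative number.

-74.2

Goods: -3244.7 + 2400.2 + 3905.2 - 1712.3 = 1348.4
Services: -242.0 + 922.2 - 395.7 - 224.5 - 664.7 = -604.7
Primary income: -817.9
Current account = 1348.4 + (-604.7) + (-817.9) = -74.2
(Excluded from the current account — financial account: sale of domestic government bonds to non-residents 1501.5, increase in resident deposits held at foreign banks 307.3, acquisition of a foreign subsidiary by a resident firm (outward FDI) 1740.8, foreign purchases of domestic corporate bonds 2125.4, borrowing by resident firms from foreign banks 516.9, new loans extended by domestic banks to foreign borrowers 702.3.)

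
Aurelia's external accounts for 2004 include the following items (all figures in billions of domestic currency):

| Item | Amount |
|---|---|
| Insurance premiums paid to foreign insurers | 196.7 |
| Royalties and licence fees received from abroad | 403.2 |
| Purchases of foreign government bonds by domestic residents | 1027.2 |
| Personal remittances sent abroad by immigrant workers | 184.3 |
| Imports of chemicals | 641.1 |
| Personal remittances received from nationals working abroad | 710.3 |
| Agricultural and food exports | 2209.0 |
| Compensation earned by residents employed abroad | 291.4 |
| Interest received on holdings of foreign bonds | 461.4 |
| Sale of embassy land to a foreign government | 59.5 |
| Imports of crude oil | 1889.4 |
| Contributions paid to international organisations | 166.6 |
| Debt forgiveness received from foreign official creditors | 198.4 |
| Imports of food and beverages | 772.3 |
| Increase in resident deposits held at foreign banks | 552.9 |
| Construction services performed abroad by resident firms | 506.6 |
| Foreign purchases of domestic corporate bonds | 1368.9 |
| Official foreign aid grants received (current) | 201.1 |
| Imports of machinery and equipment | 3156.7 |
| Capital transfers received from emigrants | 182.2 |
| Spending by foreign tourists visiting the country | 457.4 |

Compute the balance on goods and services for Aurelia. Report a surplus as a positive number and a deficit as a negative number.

-3080.0

Goods: 2209.0 - 772.3 - 3156.7 - 1889.4 - 641.1 = -4250.5
Services: -196.7 + 403.2 + 506.6 + 457.4 = 1170.5
Trade balance = -4250.5 + 1170.5 = -3080.0
(Excluded from the trade balance — financial account: purchases of foreign government bonds by domestic residents 1027.2, increase in resident deposits held at foreign banks 552.9, foreign purchases of domestic corporate bonds 1368.9; secondary income: personal remittances sent abroad by immigrant workers 184.3, personal remittances received from nationals working abroad 710.3, contributions paid to international organisations 166.6, official foreign aid grants received (current) 201.1; primary income: compensation earned by residents employed abroad 291.4, interest received on holdings of foreign bonds 461.4; capital account: sale of embassy land to a foreign government 59.5, debt forgiveness received from foreign official creditors 198.4, capital transfers received from emigrants 182.2.)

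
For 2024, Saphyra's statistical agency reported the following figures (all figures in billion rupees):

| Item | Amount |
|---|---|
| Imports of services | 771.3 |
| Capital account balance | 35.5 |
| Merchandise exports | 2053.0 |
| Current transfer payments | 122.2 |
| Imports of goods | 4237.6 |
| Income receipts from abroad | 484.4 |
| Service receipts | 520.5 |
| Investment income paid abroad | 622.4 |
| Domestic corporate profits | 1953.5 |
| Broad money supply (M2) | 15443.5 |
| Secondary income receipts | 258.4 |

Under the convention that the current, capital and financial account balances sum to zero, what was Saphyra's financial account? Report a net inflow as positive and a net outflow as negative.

Goods balance = 2053.0 - 4237.6 = -2184.6
Services balance = 520.5 - 771.3 = -250.8
Trade balance (goods + services) = -2184.6 + (-250.8) = -2435.4
Net primary income = 484.4 - 622.4 = -138.0
Net secondary income = 258.4 - 122.2 = 136.2
Current account = -2435.4 + (-138.0) + 136.2 = -2437.2
Financial account = -(-2437.2 + 35.5) = 2401.7

2401.7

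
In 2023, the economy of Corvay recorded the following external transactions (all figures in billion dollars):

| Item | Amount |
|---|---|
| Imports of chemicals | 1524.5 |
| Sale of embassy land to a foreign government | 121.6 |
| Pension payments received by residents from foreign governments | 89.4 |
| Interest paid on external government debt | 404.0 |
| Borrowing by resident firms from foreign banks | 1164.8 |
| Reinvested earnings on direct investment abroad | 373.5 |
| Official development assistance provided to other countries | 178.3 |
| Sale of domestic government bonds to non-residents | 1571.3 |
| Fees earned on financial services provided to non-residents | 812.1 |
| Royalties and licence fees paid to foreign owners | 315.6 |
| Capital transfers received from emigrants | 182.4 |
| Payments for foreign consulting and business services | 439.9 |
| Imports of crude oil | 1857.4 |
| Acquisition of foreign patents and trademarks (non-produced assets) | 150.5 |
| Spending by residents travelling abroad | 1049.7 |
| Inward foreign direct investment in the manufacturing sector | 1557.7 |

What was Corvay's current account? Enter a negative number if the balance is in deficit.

Goods: -1857.4 - 1524.5 = -3381.9
Services: 812.1 - 439.9 - 1049.7 - 315.6 = -993.1
Primary income: 373.5 - 404.0 = -30.5
Secondary income: -178.3 + 89.4 = -88.9
Current account = (-3381.9) + (-993.1) + (-30.5) + (-88.9) = -4494.4
(Excluded from the current account — capital account: sale of embassy land to a foreign government 121.6, capital transfers received from emigrants 182.4, acquisition of foreign patents and trademarks (non-produced assets) 150.5; financial account: borrowing by resident firms from foreign banks 1164.8, sale of domestic government bonds to non-residents 1571.3, inward foreign direct investment in the manufacturing sector 1557.7.)

-4494.4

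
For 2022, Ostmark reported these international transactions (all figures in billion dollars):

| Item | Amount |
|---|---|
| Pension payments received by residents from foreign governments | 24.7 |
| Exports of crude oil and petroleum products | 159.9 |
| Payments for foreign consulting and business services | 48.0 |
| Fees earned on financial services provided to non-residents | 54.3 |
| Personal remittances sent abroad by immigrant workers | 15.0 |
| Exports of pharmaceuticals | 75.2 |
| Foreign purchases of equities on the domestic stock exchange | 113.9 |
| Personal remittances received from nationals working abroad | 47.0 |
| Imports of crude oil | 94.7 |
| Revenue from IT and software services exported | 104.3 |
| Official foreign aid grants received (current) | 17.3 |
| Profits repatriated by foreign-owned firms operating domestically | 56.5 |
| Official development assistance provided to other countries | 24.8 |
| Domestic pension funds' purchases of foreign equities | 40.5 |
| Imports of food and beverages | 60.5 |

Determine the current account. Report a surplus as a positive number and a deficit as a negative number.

Goods: 159.9 + 75.2 - 94.7 - 60.5 = 79.9
Services: 104.3 - 48.0 + 54.3 = 110.6
Primary income: -56.5
Secondary income: -24.8 + 17.3 + 47.0 + 24.7 - 15.0 = 49.2
Current account = 79.9 + 110.6 + (-56.5) + 49.2 = 183.2
(Excluded from the current account — financial account: foreign purchases of equities on the domestic stock exchange 113.9, domestic pension funds' purchases of foreign equities 40.5.)

183.2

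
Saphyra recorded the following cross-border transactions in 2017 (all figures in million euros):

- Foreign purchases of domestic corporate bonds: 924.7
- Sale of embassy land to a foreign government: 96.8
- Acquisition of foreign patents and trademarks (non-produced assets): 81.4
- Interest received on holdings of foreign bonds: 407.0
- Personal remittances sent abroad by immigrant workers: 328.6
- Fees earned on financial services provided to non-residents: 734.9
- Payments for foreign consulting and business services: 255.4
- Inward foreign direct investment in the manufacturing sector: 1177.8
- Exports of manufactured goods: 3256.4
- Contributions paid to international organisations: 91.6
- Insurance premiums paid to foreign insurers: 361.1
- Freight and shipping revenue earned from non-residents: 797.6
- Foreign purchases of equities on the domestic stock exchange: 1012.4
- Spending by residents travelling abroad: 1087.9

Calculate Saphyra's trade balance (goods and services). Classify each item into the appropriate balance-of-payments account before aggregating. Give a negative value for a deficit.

Goods: 3256.4
Services: -255.4 - 361.1 + 797.6 + 734.9 - 1087.9 = -171.9
Trade balance = 3256.4 + (-171.9) = 3084.5
(Excluded from the trade balance — financial account: foreign purchases of domestic corporate bonds 924.7, inward foreign direct investment in the manufacturing sector 1177.8, foreign purchases of equities on the domestic stock exchange 1012.4; capital account: sale of embassy land to a foreign government 96.8, acquisition of foreign patents and trademarks (non-produced assets) 81.4; primary income: interest received on holdings of foreign bonds 407.0; secondary income: personal remittances sent abroad by immigrant workers 328.6, contributions paid to international organisations 91.6.)

3084.5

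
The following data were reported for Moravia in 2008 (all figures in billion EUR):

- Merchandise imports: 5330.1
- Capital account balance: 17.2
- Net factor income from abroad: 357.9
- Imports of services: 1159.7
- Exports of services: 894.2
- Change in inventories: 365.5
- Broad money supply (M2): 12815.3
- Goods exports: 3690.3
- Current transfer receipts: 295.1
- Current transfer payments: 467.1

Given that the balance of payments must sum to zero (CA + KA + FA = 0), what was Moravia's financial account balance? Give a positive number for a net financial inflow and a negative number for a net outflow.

Goods balance = 3690.3 - 5330.1 = -1639.8
Services balance = 894.2 - 1159.7 = -265.5
Trade balance (goods + services) = -1639.8 + (-265.5) = -1905.3
Net primary income = 357.9
Net secondary income = 295.1 - 467.1 = -172.0
Current account = -1905.3 + 357.9 + (-172.0) = -1719.4
Financial account = -(-1719.4 + 17.2) = 1702.2

1702.2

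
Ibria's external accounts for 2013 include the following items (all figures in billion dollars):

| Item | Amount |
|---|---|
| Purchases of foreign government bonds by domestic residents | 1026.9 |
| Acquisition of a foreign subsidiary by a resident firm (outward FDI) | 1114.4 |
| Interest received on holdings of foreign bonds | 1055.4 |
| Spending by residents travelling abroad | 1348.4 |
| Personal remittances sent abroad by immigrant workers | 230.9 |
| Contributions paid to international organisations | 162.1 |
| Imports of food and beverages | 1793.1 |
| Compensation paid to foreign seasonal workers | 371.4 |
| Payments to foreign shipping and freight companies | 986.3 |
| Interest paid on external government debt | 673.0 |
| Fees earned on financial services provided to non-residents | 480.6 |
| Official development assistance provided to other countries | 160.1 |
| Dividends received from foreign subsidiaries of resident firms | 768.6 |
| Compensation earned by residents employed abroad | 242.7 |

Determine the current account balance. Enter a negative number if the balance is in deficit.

-3178.0

Goods: -1793.1
Services: 480.6 - 1348.4 - 986.3 = -1854.1
Primary income: 768.6 - 673.0 + 242.7 + 1055.4 - 371.4 = 1022.3
Secondary income: -230.9 - 160.1 - 162.1 = -553.1
Current account = (-1793.1) + (-1854.1) + 1022.3 + (-553.1) = -3178.0
(Excluded from the current account — financial account: purchases of foreign government bonds by domestic residents 1026.9, acquisition of a foreign subsidiary by a resident firm (outward FDI) 1114.4.)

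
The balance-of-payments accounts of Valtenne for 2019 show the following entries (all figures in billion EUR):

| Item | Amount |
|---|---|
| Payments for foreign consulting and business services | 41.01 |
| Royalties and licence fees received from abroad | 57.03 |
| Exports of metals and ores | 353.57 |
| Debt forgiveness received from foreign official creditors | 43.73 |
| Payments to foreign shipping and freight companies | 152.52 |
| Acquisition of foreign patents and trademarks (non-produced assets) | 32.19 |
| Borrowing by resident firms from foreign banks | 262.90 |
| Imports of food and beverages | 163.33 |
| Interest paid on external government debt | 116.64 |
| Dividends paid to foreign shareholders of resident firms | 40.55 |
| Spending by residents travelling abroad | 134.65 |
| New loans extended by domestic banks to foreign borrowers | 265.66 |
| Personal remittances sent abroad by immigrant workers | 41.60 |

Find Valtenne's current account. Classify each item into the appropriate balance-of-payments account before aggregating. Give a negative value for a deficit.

Goods: -163.33 + 353.57 = 190.24
Services: -41.01 - 134.65 + 57.03 - 152.52 = -271.15
Primary income: -40.55 - 116.64 = -157.19
Secondary income: -41.60
Current account = 190.24 + (-271.15) + (-157.19) + (-41.60) = -279.70
(Excluded from the current account — capital account: debt forgiveness received from foreign official creditors 43.73, acquisition of foreign patents and trademarks (non-produced assets) 32.19; financial account: borrowing by resident firms from foreign banks 262.90, new loans extended by domestic banks to foreign borrowers 265.66.)

-279.70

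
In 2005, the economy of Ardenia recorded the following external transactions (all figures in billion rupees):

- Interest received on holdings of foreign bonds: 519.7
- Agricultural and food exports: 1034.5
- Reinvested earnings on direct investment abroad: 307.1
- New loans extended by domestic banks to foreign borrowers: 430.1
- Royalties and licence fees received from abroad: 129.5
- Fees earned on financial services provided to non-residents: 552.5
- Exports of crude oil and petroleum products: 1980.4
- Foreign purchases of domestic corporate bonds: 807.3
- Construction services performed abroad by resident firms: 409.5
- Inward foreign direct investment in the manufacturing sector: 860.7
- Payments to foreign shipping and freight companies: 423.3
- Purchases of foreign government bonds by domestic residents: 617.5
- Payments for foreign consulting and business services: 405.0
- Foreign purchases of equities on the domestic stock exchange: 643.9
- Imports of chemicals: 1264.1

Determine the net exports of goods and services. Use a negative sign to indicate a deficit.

Goods: 1034.5 + 1980.4 - 1264.1 = 1750.8
Services: -405.0 + 552.5 + 409.5 - 423.3 + 129.5 = 263.2
Trade balance = 1750.8 + 263.2 = 2014.0
(Excluded from the trade balance — primary income: interest received on holdings of foreign bonds 519.7, reinvested earnings on direct investment abroad 307.1; financial account: new loans extended by domestic banks to foreign borrowers 430.1, foreign purchases of domestic corporate bonds 807.3, inward foreign direct investment in the manufacturing sector 860.7, purchases of foreign government bonds by domestic residents 617.5, foreign purchases of equities on the domestic stock exchange 643.9.)

2014.0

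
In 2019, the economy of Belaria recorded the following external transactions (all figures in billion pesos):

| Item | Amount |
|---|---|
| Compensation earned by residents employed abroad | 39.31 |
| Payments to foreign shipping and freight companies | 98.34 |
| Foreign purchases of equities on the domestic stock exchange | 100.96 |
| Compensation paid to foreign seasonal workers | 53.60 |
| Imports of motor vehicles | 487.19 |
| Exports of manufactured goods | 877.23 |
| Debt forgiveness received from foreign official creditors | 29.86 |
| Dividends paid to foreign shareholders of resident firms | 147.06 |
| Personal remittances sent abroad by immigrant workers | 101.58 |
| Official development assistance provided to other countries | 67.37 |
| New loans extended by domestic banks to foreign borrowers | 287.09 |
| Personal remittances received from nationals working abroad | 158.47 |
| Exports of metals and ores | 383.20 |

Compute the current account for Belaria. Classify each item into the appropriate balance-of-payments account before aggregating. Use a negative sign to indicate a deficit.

503.07

Goods: 383.20 + 877.23 - 487.19 = 773.24
Services: -98.34
Primary income: -53.60 - 147.06 + 39.31 = -161.35
Secondary income: -67.37 + 158.47 - 101.58 = -10.48
Current account = 773.24 + (-98.34) + (-161.35) + (-10.48) = 503.07
(Excluded from the current account — financial account: foreign purchases of equities on the domestic stock exchange 100.96, new loans extended by domestic banks to foreign borrowers 287.09; capital account: debt forgiveness received from foreign official creditors 29.86.)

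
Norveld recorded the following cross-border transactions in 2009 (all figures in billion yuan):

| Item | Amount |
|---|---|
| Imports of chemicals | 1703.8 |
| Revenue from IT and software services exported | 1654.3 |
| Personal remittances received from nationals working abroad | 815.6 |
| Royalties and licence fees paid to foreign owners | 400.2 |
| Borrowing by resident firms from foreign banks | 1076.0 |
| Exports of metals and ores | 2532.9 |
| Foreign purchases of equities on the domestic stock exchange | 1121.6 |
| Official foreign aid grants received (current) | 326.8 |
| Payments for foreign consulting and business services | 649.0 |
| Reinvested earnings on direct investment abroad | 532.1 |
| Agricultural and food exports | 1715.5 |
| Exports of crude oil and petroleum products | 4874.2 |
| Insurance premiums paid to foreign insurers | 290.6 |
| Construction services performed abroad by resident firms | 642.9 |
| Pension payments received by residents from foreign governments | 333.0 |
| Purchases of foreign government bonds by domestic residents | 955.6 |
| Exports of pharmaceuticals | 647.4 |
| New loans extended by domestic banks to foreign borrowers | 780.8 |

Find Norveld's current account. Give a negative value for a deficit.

Goods: 4874.2 + 2532.9 + 1715.5 - 1703.8 + 647.4 = 8066.2
Services: 642.9 - 400.2 - 290.6 - 649.0 + 1654.3 = 957.4
Primary income: 532.1
Secondary income: 333.0 + 815.6 + 326.8 = 1475.4
Current account = 8066.2 + 957.4 + 532.1 + 1475.4 = 11031.1
(Excluded from the current account — financial account: borrowing by resident firms from foreign banks 1076.0, foreign purchases of equities on the domestic stock exchange 1121.6, purchases of foreign government bonds by domestic residents 955.6, new loans extended by domestic banks to foreign borrowers 780.8.)

11031.1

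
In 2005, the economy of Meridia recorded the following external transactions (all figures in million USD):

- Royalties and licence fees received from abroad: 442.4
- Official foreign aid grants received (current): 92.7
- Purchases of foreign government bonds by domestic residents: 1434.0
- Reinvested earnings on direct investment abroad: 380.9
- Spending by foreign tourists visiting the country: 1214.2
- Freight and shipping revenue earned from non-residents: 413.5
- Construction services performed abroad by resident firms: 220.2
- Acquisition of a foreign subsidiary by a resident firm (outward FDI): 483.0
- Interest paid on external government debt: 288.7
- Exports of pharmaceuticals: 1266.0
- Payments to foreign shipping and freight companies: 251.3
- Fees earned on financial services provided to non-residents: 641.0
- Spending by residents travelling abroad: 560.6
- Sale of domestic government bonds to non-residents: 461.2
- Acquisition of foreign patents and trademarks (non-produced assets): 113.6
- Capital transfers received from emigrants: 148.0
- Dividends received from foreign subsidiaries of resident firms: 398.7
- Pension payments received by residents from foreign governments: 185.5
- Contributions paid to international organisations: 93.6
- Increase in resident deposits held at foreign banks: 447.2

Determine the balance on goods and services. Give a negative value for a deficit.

3385.4

Goods: 1266.0
Services: -560.6 - 251.3 + 641.0 + 1214.2 + 442.4 + 413.5 + 220.2 = 2119.4
Trade balance = 1266.0 + 2119.4 = 3385.4
(Excluded from the trade balance — secondary income: official foreign aid grants received (current) 92.7, pension payments received by residents from foreign governments 185.5, contributions paid to international organisations 93.6; financial account: purchases of foreign government bonds by domestic residents 1434.0, acquisition of a foreign subsidiary by a resident firm (outward FDI) 483.0, sale of domestic government bonds to non-residents 461.2, increase in resident deposits held at foreign banks 447.2; primary income: reinvested earnings on direct investment abroad 380.9, interest paid on external government debt 288.7, dividends received from foreign subsidiaries of resident firms 398.7; capital account: acquisition of foreign patents and trademarks (non-produced assets) 113.6, capital transfers received from emigrants 148.0.)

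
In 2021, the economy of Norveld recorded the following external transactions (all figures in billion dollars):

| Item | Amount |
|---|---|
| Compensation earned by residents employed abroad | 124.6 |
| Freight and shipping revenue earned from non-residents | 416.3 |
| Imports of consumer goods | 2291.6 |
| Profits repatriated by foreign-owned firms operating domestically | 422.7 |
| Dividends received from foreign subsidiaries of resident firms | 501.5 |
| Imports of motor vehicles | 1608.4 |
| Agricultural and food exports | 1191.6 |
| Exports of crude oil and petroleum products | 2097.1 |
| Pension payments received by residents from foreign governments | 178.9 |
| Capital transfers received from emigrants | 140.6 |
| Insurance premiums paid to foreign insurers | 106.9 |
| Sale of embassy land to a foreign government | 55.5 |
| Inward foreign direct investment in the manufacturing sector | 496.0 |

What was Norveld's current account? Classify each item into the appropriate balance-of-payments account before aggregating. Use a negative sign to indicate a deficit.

Goods: -1608.4 - 2291.6 + 1191.6 + 2097.1 = -611.3
Services: -106.9 + 416.3 = 309.4
Primary income: -422.7 + 501.5 + 124.6 = 203.4
Secondary income: 178.9
Current account = (-611.3) + 309.4 + 203.4 + 178.9 = 80.4
(Excluded from the current account — capital account: capital transfers received from emigrants 140.6, sale of embassy land to a foreign government 55.5; financial account: inward foreign direct investment in the manufacturing sector 496.0.)

80.4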